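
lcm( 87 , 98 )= 8526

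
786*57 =44802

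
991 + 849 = 1840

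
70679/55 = 1285+ 4/55 = 1285.07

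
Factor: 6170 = 2^1*5^1*617^1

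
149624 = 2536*59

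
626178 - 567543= 58635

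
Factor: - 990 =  - 2^1*3^2*5^1*11^1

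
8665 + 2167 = 10832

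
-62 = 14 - 76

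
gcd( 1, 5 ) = 1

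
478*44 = 21032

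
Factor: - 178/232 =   -  89/116 =- 2^( - 2)*29^( - 1 ) * 89^1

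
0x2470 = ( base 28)bp4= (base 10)9328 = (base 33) 8im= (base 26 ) DKK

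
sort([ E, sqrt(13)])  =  [ E , sqrt ( 13 ) ] 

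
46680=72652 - 25972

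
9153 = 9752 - 599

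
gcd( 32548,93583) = 1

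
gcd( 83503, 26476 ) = 1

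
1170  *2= 2340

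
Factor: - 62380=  - 2^2*5^1 * 3119^1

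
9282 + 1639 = 10921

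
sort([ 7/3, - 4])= [  -  4, 7/3]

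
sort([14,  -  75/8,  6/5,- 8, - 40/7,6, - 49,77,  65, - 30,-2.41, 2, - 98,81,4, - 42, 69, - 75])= [ - 98,  -  75, - 49, - 42, - 30,-75/8, - 8, - 40/7, - 2.41,6/5,  2,4,6, 14,65,69,77,81 ] 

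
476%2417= 476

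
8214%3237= 1740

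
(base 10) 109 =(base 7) 214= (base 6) 301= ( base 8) 155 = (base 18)61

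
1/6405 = 1/6405 = 0.00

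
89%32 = 25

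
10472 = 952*11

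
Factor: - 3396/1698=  - 2^1  =  - 2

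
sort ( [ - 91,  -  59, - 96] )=[ - 96, - 91, - 59 ]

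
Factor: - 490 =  - 2^1*5^1*7^2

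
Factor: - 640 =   -  2^7*5^1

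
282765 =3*94255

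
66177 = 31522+34655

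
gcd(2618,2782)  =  2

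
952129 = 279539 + 672590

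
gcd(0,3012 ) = 3012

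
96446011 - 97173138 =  - 727127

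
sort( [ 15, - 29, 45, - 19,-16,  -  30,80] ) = [ - 30, - 29,  -  19, - 16,  15, 45, 80 ]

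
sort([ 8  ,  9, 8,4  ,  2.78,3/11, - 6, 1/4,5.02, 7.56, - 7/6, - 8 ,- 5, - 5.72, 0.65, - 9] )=[ - 9, - 8, - 6 , - 5.72, - 5, - 7/6,  1/4, 3/11,  0.65,2.78,  4,  5.02,  7.56, 8,8,9 ] 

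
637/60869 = 637/60869 = 0.01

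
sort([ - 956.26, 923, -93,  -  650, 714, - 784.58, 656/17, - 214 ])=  [-956.26, - 784.58, - 650, - 214, - 93,656/17,  714, 923 ] 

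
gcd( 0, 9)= 9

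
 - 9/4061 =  - 1+4052/4061 = - 0.00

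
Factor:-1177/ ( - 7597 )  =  11/71  =  11^1*71^( - 1)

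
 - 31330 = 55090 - 86420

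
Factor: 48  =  2^4*3^1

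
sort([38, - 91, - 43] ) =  [ - 91,-43,38 ] 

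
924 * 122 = 112728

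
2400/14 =1200/7 = 171.43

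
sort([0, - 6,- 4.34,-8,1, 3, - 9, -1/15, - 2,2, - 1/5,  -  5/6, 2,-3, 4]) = [ - 9,  -  8, -6, - 4.34, - 3, - 2,  -  5/6, - 1/5, - 1/15, 0, 1,2, 2, 3,4]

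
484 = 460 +24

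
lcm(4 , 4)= 4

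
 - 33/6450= - 11/2150 = - 0.01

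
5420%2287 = 846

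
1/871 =1/871=0.00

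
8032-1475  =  6557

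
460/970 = 46/97 = 0.47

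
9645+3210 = 12855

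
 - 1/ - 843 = 1/843 = 0.00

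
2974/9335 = 2974/9335 = 0.32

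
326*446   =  145396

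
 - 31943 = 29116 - 61059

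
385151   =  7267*53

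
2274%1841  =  433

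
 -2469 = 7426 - 9895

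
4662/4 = 1165  +  1/2  =  1165.50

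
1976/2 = 988= 988.00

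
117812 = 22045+95767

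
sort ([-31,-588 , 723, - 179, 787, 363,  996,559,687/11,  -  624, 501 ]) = [  -  624 , - 588, - 179 , - 31,  687/11 , 363,501,559,723,787, 996]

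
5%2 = 1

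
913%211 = 69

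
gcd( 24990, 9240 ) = 210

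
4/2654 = 2/1327 = 0.00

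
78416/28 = 2800 + 4/7 = 2800.57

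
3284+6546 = 9830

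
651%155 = 31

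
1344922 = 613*2194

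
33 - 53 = - 20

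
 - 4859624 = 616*( - 7889)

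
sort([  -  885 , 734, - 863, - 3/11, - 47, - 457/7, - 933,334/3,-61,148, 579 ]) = [ - 933, - 885,-863, - 457/7, - 61 , - 47, - 3/11 , 334/3, 148, 579, 734] 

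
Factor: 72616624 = 2^4*607^1 * 7477^1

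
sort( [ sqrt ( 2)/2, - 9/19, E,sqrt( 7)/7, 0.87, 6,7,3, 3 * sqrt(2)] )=[ - 9/19, sqrt( 7 )/7, sqrt(2)/2 , 0.87,E,  3 , 3 * sqrt( 2 ),  6,7] 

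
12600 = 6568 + 6032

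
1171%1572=1171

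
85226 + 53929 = 139155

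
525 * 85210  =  44735250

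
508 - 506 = 2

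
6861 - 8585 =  - 1724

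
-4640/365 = -928/73 = -12.71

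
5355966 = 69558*77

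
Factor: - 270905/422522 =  - 2^( - 1 )*5^1*19^( - 1)*11119^( - 1) * 54181^1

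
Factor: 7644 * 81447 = 622580868 = 2^2 *3^2*7^2 * 13^1*17^1*1597^1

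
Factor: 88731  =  3^2*9859^1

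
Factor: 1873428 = 2^2*  3^1*156119^1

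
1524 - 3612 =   -  2088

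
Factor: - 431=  - 431^1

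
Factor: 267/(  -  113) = -3^1*89^1*113^(-1)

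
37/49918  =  37/49918 = 0.00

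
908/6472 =227/1618 = 0.14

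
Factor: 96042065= 5^1*7^1 * 367^1*7477^1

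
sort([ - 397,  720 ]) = [  -  397 , 720]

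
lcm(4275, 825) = 47025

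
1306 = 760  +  546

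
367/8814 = 367/8814 = 0.04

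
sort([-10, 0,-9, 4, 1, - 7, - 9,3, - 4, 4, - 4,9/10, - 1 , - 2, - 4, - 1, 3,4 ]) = [ - 10, - 9, - 9, - 7, - 4, - 4, - 4, - 2, - 1,-1,0, 9/10, 1 , 3,3,4,4,4] 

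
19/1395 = 19/1395 = 0.01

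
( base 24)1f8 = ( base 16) 3B0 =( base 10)944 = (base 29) 13G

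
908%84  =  68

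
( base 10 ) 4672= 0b1001001000000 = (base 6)33344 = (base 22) 9E8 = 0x1240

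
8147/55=148+7/55 =148.13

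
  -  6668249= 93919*( - 71)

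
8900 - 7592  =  1308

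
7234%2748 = 1738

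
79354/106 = 39677/53 = 748.62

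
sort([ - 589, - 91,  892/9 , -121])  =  [ - 589, - 121, - 91,  892/9 ] 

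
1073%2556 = 1073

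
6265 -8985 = -2720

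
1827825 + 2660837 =4488662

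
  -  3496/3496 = -1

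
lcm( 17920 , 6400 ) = 89600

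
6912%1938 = 1098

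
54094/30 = 27047/15 =1803.13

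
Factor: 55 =5^1*11^1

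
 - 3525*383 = - 1350075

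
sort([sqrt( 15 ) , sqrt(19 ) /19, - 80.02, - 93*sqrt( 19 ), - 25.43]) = [ -93*sqrt ( 19 ),  -  80.02, - 25.43,sqrt (19 )/19 , sqrt( 15 ) ]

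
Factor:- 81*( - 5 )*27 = 10935 = 3^7*5^1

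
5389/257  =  20 + 249/257  =  20.97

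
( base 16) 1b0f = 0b1101100001111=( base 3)100111120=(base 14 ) 274B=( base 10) 6927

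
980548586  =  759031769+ 221516817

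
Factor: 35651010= 2^1 * 3^1 * 5^1*73^2*223^1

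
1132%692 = 440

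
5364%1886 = 1592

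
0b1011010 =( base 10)90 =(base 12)76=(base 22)42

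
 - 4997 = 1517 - 6514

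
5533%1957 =1619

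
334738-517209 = -182471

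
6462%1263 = 147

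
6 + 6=12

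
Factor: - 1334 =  - 2^1 * 23^1*29^1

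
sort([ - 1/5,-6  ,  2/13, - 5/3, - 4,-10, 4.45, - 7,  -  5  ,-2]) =[ -10, - 7, - 6, - 5, - 4, - 2, - 5/3,-1/5,2/13,  4.45 ] 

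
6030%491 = 138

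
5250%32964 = 5250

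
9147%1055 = 707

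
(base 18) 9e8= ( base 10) 3176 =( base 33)2u8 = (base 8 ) 6150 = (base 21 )745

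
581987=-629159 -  - 1211146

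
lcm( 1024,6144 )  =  6144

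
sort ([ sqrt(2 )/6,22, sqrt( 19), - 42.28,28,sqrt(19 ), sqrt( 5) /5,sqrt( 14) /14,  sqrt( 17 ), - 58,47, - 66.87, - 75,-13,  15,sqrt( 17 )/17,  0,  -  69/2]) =[-75, - 66.87, - 58  , - 42.28, - 69/2, - 13,0,sqrt( 2 ) /6, sqrt( 17 ) /17,sqrt( 14 ) /14,sqrt( 5) /5, sqrt( 17) , sqrt( 19), sqrt( 19),15,22,28,47] 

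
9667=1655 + 8012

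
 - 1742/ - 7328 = 871/3664 = 0.24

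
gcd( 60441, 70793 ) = 1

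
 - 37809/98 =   -  37809/98 = - 385.81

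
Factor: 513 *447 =3^4*19^1*149^1 =229311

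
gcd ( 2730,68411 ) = 7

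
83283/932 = 89 + 335/932 =89.36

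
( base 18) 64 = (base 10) 112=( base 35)37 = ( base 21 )57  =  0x70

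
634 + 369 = 1003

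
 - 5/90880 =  - 1/18176 = -0.00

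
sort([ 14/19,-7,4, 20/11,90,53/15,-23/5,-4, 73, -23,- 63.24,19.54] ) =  [-63.24,-23, - 7, - 23/5,-4,14/19, 20/11 , 53/15 , 4,  19.54,73,90]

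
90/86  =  1 + 2/43= 1.05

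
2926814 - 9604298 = - 6677484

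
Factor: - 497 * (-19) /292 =2^( - 2 )*7^1*19^1*71^1 * 73^(-1 ) =9443/292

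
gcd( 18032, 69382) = 2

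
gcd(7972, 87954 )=2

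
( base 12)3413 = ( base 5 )141100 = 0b1011010001111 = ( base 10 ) 5775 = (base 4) 1122033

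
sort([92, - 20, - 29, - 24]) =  [ - 29, - 24,  -  20,92]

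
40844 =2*20422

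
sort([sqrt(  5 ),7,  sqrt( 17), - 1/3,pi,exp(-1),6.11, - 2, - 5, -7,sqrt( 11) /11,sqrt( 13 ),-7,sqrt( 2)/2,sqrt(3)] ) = [ - 7, -7, - 5, -2, - 1/3,sqrt(11 ) /11, exp( - 1), sqrt( 2 ) /2, sqrt( 3),sqrt( 5) , pi,sqrt( 13 ),sqrt(17),  6.11,7]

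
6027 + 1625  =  7652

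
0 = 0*7889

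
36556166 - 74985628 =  - 38429462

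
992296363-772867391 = 219428972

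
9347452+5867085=15214537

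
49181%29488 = 19693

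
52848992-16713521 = 36135471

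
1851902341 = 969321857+882580484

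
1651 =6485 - 4834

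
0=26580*0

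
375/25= 15 =15.00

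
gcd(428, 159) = 1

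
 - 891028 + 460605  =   -430423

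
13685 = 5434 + 8251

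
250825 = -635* (-395)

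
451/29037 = 451/29037 = 0.02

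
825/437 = 825/437 = 1.89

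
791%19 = 12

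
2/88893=2/88893 = 0.00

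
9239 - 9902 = - 663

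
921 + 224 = 1145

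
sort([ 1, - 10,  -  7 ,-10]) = [ - 10, - 10,-7,1 ] 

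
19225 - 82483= - 63258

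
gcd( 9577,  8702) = 1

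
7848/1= 7848 = 7848.00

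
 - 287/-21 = 41/3=13.67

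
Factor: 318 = 2^1*3^1*53^1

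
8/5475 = 8/5475= 0.00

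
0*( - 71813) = 0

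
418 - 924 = -506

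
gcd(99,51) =3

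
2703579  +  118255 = 2821834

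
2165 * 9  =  19485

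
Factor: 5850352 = 2^4*53^1*6899^1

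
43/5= 8+3/5 = 8.60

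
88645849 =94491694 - 5845845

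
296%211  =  85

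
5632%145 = 122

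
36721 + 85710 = 122431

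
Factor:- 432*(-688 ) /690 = 49536/115 = 2^7* 3^2*5^( - 1)*23^(-1)*43^1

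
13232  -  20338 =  - 7106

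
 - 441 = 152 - 593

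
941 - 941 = 0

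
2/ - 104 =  - 1 +51/52 =-  0.02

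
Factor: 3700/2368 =25/16  =  2^(-4) * 5^2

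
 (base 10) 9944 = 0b10011011011000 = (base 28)CJ4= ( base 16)26D8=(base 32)9MO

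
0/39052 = 0=0.00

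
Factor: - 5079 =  - 3^1*1693^1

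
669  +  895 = 1564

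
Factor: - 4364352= - 2^6 *3^2 * 7577^1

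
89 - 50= 39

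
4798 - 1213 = 3585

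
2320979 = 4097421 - 1776442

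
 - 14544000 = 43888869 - 58432869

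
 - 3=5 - 8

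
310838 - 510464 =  - 199626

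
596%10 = 6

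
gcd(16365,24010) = 5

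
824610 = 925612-101002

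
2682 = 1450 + 1232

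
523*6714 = 3511422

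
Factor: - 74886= - 2^1*3^1 * 7^1*1783^1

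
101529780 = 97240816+4288964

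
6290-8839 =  - 2549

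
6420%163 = 63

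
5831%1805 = 416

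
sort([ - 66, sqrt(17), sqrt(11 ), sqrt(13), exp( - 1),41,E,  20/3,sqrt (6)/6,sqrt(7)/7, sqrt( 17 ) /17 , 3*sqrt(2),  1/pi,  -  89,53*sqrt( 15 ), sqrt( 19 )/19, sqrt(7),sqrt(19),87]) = [ - 89,-66,sqrt(19)/19,sqrt( 17)/17 , 1/pi,exp( - 1)  ,  sqrt(7 )/7,sqrt( 6)/6 , sqrt (7), E,sqrt(11 ),sqrt( 13 ),sqrt ( 17),3*sqrt ( 2),  sqrt(19 ), 20/3 , 41,87,  53*sqrt(15)] 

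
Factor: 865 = 5^1*173^1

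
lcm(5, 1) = 5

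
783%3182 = 783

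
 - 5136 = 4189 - 9325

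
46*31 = 1426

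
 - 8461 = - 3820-4641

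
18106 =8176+9930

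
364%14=0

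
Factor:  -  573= - 3^1 * 191^1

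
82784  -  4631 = 78153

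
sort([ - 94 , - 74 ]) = [ - 94, - 74 ] 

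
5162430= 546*9455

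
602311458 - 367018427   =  235293031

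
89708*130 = 11662040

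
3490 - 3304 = 186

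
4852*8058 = 39097416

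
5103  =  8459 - 3356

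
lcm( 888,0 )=0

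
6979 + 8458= 15437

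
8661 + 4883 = 13544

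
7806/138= 1301/23 =56.57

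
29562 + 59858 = 89420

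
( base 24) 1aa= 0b1100111010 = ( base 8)1472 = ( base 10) 826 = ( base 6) 3454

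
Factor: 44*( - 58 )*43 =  - 109736 = - 2^3*11^1*29^1*43^1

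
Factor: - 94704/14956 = -2^2* 3^1 * 1973^1*3739^( - 1) = - 23676/3739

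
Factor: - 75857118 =  -  2^1*3^1*12642853^1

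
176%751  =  176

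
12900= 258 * 50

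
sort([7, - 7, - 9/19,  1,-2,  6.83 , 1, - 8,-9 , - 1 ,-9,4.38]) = [ - 9,-9, - 8,  -  7, - 2,-1,  -  9/19,1,1, 4.38,6.83,7 ] 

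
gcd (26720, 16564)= 4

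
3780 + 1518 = 5298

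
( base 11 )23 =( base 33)P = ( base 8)31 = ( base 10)25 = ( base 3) 221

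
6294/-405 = - 2098/135 = - 15.54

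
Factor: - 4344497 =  - 263^1 * 16519^1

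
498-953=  - 455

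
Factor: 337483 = 349^1 * 967^1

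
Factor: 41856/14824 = 48/17 = 2^4 * 3^1  *17^( - 1)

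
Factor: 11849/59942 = 2^(-1 ) * 17^1*43^ ( - 1) = 17/86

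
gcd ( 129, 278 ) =1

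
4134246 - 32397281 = -28263035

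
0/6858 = 0 = 0.00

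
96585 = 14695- - 81890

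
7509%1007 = 460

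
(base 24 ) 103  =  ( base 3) 210110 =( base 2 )1001000011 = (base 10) 579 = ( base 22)147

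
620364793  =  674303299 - 53938506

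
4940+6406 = 11346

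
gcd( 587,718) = 1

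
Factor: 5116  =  2^2 * 1279^1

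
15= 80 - 65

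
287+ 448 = 735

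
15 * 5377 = 80655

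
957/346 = 957/346 = 2.77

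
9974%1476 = 1118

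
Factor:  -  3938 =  - 2^1*11^1 * 179^1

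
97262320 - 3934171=93328149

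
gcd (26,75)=1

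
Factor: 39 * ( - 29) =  - 3^1  *  13^1*29^1 = -1131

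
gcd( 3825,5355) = 765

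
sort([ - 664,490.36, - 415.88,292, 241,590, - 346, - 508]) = [-664, - 508, - 415.88,-346,241, 292, 490.36, 590]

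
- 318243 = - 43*7401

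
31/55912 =31/55912= 0.00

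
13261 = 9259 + 4002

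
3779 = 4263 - 484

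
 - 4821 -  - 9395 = 4574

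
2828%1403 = 22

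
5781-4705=1076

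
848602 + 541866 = 1390468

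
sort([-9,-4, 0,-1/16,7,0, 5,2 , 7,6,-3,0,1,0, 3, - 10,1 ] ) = [-10 ,-9,- 4,-3,-1/16,0,  0,0, 0,1,1,2, 3, 5, 6,7,  7]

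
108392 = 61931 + 46461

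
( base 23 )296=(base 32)17N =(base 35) 11B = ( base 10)1271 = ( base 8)2367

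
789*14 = 11046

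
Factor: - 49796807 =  - 5279^1 * 9433^1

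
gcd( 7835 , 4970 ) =5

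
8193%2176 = 1665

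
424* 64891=27513784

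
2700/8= 675/2 =337.50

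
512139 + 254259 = 766398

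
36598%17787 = 1024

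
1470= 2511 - 1041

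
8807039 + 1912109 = 10719148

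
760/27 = 28+4/27 =28.15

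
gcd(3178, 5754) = 14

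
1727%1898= 1727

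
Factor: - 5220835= - 5^1*1044167^1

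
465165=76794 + 388371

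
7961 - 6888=1073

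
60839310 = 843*72170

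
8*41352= 330816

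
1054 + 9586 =10640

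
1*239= 239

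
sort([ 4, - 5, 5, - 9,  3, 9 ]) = [  -  9, - 5 , 3,4,5, 9 ] 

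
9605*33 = 316965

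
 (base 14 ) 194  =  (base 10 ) 326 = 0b101000110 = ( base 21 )FB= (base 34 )9k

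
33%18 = 15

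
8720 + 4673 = 13393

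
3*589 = 1767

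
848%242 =122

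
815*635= 517525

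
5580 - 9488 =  - 3908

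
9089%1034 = 817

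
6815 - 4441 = 2374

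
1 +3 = 4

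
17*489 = 8313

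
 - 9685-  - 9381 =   -  304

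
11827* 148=1750396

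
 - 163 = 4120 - 4283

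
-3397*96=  - 326112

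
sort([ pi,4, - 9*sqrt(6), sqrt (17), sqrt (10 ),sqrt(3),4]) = [ - 9*sqrt( 6),sqrt(3 ) , pi,sqrt( 10) , 4,4,sqrt( 17) ] 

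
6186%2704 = 778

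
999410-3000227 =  - 2000817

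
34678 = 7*4954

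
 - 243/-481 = 243/481= 0.51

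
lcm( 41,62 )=2542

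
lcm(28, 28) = 28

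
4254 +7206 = 11460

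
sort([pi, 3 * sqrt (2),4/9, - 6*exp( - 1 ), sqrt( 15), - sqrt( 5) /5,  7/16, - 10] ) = [ - 10, - 6*exp( - 1), - sqrt( 5 ) /5, 7/16 , 4/9, pi, sqrt(15) , 3*sqrt(2)]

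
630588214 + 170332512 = 800920726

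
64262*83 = 5333746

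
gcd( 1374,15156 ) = 6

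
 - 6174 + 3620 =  - 2554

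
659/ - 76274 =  - 1+ 75615/76274  =  - 0.01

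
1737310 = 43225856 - 41488546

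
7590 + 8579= 16169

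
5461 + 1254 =6715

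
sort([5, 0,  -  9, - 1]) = [ - 9, - 1,0, 5]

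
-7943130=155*( - 51246) 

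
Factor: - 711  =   - 3^2*79^1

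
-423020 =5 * ( -84604)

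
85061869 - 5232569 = 79829300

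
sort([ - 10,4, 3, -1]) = [  -  10, -1,3,  4] 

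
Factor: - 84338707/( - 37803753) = 3^( - 6)*13^( - 1)*83^1*137^1*3989^(-1)*7417^1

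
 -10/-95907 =10/95907=0.00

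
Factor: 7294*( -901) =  - 6571894 = -2^1 * 7^1*17^1*53^1*521^1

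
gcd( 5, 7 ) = 1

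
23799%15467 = 8332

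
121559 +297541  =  419100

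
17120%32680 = 17120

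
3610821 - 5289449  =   - 1678628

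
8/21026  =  4/10513 =0.00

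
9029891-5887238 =3142653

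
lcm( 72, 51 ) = 1224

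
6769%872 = 665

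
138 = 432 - 294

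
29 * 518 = 15022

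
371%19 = 10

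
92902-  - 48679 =141581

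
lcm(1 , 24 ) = 24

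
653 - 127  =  526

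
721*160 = 115360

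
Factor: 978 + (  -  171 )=807 = 3^1 * 269^1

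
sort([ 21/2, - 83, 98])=[ - 83,21/2,98]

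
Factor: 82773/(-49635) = - 5^( - 1 )*17^1*541^1*1103^( - 1) = - 9197/5515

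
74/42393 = 74/42393=0.00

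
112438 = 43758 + 68680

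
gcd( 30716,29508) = 4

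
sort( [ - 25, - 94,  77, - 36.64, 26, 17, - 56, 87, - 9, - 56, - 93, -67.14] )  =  [ - 94, - 93, - 67.14,-56,  -  56, - 36.64,- 25, - 9, 17, 26, 77, 87] 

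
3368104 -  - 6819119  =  10187223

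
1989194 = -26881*(-74 ) 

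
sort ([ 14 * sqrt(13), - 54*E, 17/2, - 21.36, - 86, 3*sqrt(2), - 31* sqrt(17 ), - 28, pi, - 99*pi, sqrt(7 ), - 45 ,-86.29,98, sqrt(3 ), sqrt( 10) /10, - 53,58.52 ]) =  [ - 99*pi, - 54*E, - 31*sqrt ( 17 ) , - 86.29  , - 86, - 53, -45, - 28, - 21.36, sqrt(10) /10,sqrt( 3 ), sqrt ( 7), pi, 3*sqrt ( 2), 17/2, 14*sqrt(13 ),  58.52, 98 ]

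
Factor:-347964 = -2^2*3^1*107^1*271^1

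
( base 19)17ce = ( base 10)9628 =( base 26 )E68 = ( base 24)gh4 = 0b10010110011100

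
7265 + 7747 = 15012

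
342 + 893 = 1235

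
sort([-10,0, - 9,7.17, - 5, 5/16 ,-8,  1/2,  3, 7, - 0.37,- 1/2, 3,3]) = [ - 10, -9, - 8, - 5, - 1/2, - 0.37,  0,5/16,1/2, 3,3,3,7,7.17]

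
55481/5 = 55481/5 = 11096.20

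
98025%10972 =10249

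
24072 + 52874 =76946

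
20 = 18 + 2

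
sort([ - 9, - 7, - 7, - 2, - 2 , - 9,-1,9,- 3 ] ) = [  -  9, - 9, - 7 , - 7, - 3,  -  2, - 2, - 1,9 ] 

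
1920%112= 16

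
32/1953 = 32/1953 = 0.02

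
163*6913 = 1126819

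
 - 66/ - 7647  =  22/2549= 0.01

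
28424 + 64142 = 92566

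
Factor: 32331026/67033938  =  3^( - 1)*7^1*13^1*  19^( - 1 )*47^(-1 )*401^1 * 443^1*12511^( - 1) =16165513/33516969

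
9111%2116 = 647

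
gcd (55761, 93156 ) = 3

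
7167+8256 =15423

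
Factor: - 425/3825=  - 3^ ( - 2) = - 1/9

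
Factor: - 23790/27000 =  -2^( - 2 )*3^ (-2 )*5^( - 2 )*13^1*61^1 = - 793/900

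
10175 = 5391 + 4784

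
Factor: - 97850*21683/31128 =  -1060840775/15564 = -2^( - 2 )*3^( - 1)*5^2*19^1 * 103^1*1297^(-1 ) * 21683^1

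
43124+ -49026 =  - 5902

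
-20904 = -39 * 536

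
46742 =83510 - 36768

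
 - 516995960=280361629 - 797357589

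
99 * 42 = 4158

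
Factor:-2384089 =-211^1*11299^1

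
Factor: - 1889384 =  - 2^3*7^1*33739^1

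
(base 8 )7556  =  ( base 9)5368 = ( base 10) 3950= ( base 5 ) 111300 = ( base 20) 9ha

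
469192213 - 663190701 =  - 193998488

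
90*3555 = 319950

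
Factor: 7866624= 2^8*3^1*10243^1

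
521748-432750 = 88998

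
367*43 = 15781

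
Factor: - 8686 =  - 2^1 * 43^1*101^1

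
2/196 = 1/98=0.01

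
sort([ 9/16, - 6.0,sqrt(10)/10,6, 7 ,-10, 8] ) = [-10,- 6.0, sqrt (10 )/10 , 9/16,  6, 7,  8] 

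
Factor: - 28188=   -2^2*3^5*29^1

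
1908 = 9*212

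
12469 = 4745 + 7724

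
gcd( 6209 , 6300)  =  7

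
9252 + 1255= 10507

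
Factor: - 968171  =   - 769^1 * 1259^1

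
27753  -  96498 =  - 68745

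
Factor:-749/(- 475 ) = 5^( -2 ) * 7^1 * 19^(  -  1 )*107^1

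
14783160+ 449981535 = 464764695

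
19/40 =19/40 = 0.47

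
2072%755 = 562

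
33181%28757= 4424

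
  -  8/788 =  - 1 + 195/197 = -0.01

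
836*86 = 71896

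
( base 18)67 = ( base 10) 115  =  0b1110011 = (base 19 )61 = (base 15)7a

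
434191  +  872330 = 1306521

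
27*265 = 7155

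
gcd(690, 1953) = 3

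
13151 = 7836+5315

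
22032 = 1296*17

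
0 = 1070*0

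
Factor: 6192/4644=4/3 = 2^2*3^(-1 ) 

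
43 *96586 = 4153198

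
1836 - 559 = 1277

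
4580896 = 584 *7844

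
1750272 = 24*72928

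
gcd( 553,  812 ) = 7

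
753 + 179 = 932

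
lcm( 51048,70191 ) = 561528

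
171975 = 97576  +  74399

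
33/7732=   33/7732= 0.00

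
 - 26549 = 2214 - 28763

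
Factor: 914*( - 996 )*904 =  - 2^6*3^1*83^1 * 113^1 * 457^1 =- 822950976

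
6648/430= 3324/215 = 15.46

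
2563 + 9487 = 12050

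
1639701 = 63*26027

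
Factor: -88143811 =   -  7^1 * 101^1 * 124673^1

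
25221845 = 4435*5687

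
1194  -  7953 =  - 6759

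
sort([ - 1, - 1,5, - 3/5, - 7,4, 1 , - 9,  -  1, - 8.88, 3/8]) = [ - 9, - 8.88, - 7 , - 1, - 1, - 1, - 3/5,3/8, 1 , 4,5]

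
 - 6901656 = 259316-7160972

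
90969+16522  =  107491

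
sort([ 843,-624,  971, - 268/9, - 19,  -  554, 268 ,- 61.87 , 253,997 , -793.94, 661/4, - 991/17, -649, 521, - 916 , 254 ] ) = [ -916, -793.94, - 649,- 624, - 554,- 61.87,-991/17, - 268/9, - 19,661/4,253, 254,268, 521,843, 971,997]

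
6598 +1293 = 7891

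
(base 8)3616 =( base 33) 1pk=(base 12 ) 1152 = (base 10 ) 1934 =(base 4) 132032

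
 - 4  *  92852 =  - 371408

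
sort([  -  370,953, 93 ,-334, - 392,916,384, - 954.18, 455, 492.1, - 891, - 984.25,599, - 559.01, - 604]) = [ - 984.25, - 954.18, - 891, - 604, - 559.01, - 392, - 370, - 334, 93, 384,455,492.1,599,916, 953]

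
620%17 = 8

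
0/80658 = 0= 0.00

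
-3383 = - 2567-816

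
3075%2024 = 1051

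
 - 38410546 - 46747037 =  - 85157583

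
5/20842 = 5/20842 = 0.00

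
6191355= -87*(-71165 )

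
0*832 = 0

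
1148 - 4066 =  - 2918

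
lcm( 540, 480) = 4320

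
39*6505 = 253695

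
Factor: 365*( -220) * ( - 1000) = 80300000 = 2^5*5^5*11^1 * 73^1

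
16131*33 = 532323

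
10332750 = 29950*345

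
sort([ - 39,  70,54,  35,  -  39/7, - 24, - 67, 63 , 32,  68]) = [ - 67,-39, - 24 , - 39/7 , 32, 35,  54,63,68 , 70]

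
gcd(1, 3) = 1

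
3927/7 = 561 = 561.00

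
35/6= 5 + 5/6 = 5.83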